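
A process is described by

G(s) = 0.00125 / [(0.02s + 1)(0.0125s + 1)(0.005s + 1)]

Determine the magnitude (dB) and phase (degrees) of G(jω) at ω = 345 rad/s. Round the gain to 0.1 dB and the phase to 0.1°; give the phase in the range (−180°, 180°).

-93.8 dB, 141.4°

At ω = 345 rad/s:
pole (1 + j345·0.02) = 1 + j6.9 → |·| ≈ 6.9721, ∠ ≈ 81.75°
pole (1 + j345·0.0125) = 1 + j4.3125 → |·| ≈ 4.4269, ∠ ≈ 76.94°
pole (1 + j345·0.005) = 1 + j1.725 → |·| ≈ 1.9939, ∠ ≈ 59.90°
|G| = 0.00125 · 1 / (6.9721 · 4.4269 · 1.9939) ≈ 2.0312e-05
Gain = 20 log₁₀(2.0312e-05) ≈ -93.84 dB
∠G = (0°) − (81.75° + 76.94° + 59.90°) = -218.59° ≡ 141.41° (principal value)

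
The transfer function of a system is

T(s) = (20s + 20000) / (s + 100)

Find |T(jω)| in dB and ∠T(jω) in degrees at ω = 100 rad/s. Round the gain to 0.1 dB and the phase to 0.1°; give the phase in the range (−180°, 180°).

43.1 dB, -39.3°

Substitute s = j100:
Numerator: 20(j100) + 20000 = 20000 + j2000
Denominator: (j100) + 100 = 100 + j100
|N| = √(20000² + 2000²) ≈ 20100, ∠N ≈ 5.71°
|D| = √(100² + 100²) ≈ 141.42, ∠D ≈ 45.00°
|T| = 20100 / 141.42 ≈ 142.13
Gain = 20 log₁₀(142.13) ≈ 43.05 dB
∠T = 5.71° − 45.00° = -39.29°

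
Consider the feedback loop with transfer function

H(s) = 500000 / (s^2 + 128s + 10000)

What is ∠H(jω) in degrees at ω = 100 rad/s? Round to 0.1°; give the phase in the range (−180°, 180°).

-90.0°

At s = jω = j100:
quadratic: (j100)² + 128·j100 + 10000 = 0 + j12800 → |·| ≈ 12800, ∠ ≈ 90.00°
∠H = 0.00° − 90.00° = -90.00°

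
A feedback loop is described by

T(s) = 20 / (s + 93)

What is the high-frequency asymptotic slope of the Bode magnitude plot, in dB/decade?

Each pole contributes −20 dB/decade at high frequency; each zero contributes +20 dB/decade.
Net: 0 zero(s) − 1 pole(s) → -20 dB/decade.

-20 dB/decade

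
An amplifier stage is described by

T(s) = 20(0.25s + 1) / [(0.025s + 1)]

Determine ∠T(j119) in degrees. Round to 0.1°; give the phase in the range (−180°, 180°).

16.7°

At ω = 119 rad/s:
zero (1 + j119·0.25) = 1 + j29.75 → |·| ≈ 29.767, ∠ ≈ 88.07°
pole (1 + j119·0.025) = 1 + j2.975 → |·| ≈ 3.1386, ∠ ≈ 71.42°
∠T = (88.07°) − (71.42°) = 16.65°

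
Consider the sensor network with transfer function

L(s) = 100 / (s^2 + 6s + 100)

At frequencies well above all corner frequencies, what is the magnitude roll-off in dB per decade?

Each pole contributes −20 dB/decade at high frequency; each zero contributes +20 dB/decade.
Net: 0 zero(s) − 2 pole(s) → -40 dB/decade.

-40 dB/decade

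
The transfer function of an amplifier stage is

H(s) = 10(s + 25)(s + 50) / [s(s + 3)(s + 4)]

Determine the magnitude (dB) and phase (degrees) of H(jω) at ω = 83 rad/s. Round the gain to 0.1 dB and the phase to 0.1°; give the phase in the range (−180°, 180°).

At s = jω = j83:
zero (s+25): 25 + j83 → |·| = √(25²+83²) = √7514 ≈ 86.683, ∠ = arctan(83/25) ≈ 73.24°
zero (s+50): 50 + j83 → |·| = √(50²+83²) = √9389 ≈ 96.897, ∠ = arctan(83/50) ≈ 58.93°
pole (s+3): 3 + j83 → |·| = √(3²+83²) = √6898 ≈ 83.054, ∠ = arctan(83/3) ≈ 87.93°
pole (s+4): 4 + j83 → |·| = √(4²+83²) = √6905 ≈ 83.096, ∠ = arctan(83/4) ≈ 87.24°
pole at origin: |s| = 83, ∠ = 90.00° (in denominator)
|H| = 10 · 8399.3 / 5.7282e+05 ≈ 0.14663
Gain = 20 log₁₀(0.14663) ≈ -16.68 dB
∠H = 132.17° − 265.17° = -133.00°

-16.7 dB, -133.0°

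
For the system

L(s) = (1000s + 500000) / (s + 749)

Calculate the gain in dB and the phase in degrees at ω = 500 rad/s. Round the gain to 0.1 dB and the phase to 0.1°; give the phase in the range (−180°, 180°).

57.9 dB, 11.3°

Substitute s = j500:
Numerator: 1000(j500) + 500000 = 500000 + j500000
Denominator: (j500) + 749 = 749 + j500
|N| = √(500000² + 500000²) ≈ 7.0711e+05, ∠N ≈ 45.00°
|D| = √(749² + 500²) ≈ 900.56, ∠D ≈ 33.73°
|L| = 7.0711e+05 / 900.56 ≈ 785.19
Gain = 20 log₁₀(785.19) ≈ 57.90 dB
∠L = 45.00° − 33.73° = 11.27°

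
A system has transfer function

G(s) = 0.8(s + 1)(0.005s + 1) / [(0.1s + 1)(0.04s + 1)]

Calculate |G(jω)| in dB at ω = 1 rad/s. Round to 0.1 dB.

1.0 dB

At ω = 1 rad/s:
zero (1 + j1·1) = 1 + j1 → |·| ≈ 1.4142, ∠ ≈ 45.00°
zero (1 + j1·0.005) = 1 + j0.005 → |·| ≈ 1, ∠ ≈ 0.29°
pole (1 + j1·0.1) = 1 + j0.1 → |·| ≈ 1.005, ∠ ≈ 5.71°
pole (1 + j1·0.04) = 1 + j0.04 → |·| ≈ 1.0008, ∠ ≈ 2.29°
|G| = 0.8 · 1.4142 · 1 / (1.005 · 1.0008) ≈ 1.1248
Gain = 20 log₁₀(1.1248) ≈ 1.02 dB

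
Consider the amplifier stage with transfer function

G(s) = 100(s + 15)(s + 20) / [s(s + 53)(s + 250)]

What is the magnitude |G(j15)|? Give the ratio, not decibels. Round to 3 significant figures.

0.256

At s = jω = j15:
zero (s+15): 15 + j15 → |·| = √(15²+15²) = √450 ≈ 21.213, ∠ = arctan(15/15) ≈ 45.00°
zero (s+20): 20 + j15 → |·| = √(20²+15²) = √625 ≈ 25, ∠ = arctan(15/20) ≈ 36.87°
pole (s+53): 53 + j15 → |·| = √(53²+15²) = √3034 ≈ 55.082, ∠ = arctan(15/53) ≈ 15.80°
pole (s+250): 250 + j15 → |·| = √(250²+15²) = √62725 ≈ 250.45, ∠ = arctan(15/250) ≈ 3.43°
pole at origin: |s| = 15, ∠ = 90.00° (in denominator)
|G| = 100 · 530.33 / 2.0693e+05 ≈ 0.25628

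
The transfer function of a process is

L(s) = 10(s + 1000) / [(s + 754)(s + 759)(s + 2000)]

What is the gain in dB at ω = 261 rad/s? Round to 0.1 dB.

-101.9 dB

At s = jω = j261:
zero (s+1000): 1000 + j261 → |·| = √(1000²+261²) = √1068121 ≈ 1033.5, ∠ = arctan(261/1000) ≈ 14.63°
pole (s+754): 754 + j261 → |·| = √(754²+261²) = √636637 ≈ 797.9, ∠ = arctan(261/754) ≈ 19.09°
pole (s+759): 759 + j261 → |·| = √(759²+261²) = √644202 ≈ 802.62, ∠ = arctan(261/759) ≈ 18.98°
pole (s+2000): 2000 + j261 → |·| = √(2000²+261²) = √4068121 ≈ 2017, ∠ = arctan(261/2000) ≈ 7.44°
|L| = 10 · 1033.5 / 1.2917e+09 ≈ 8.0011e-06
Gain = 20 log₁₀(8.0011e-06) ≈ -101.94 dB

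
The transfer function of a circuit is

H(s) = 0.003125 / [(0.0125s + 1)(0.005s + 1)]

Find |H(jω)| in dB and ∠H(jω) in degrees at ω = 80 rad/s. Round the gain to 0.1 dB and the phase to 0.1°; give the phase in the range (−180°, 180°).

At ω = 80 rad/s:
pole (1 + j80·0.0125) = 1 + j1 → |·| ≈ 1.4142, ∠ ≈ 45.00°
pole (1 + j80·0.005) = 1 + j0.4 → |·| ≈ 1.077, ∠ ≈ 21.80°
|H| = 0.003125 · 1 / (1.4142 · 1.077) ≈ 0.0020517
Gain = 20 log₁₀(0.0020517) ≈ -53.76 dB
∠H = (0°) − (45.00° + 21.80°) = -66.80°

-53.8 dB, -66.8°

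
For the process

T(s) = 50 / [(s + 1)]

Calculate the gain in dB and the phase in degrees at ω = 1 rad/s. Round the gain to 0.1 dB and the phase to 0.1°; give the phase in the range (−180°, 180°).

At ω = 1 rad/s:
pole (1 + j1·1) = 1 + j1 → |·| ≈ 1.4142, ∠ ≈ 45.00°
|T| = 50 · 1 / (1.4142) ≈ 35.356
Gain = 20 log₁₀(35.356) ≈ 30.97 dB
∠T = (0°) − (45.00°) = -45.00°

31.0 dB, -45.0°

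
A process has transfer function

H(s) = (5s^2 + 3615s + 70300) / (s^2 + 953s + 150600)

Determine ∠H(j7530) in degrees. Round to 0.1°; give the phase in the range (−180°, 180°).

1.7°

Substitute s = j7530:
Numerator: 5(j7530)^2 + 3615(j7530) + 70300 = -283434200 + j27220950
Denominator: (j7530)^2 + 953(j7530) + 150600 = -56550300 + j7176090
|N| = √(283434200² + 27220950²) ≈ 2.8474e+08, ∠N ≈ 174.51°
|D| = √(56550300² + 7176090²) ≈ 5.7004e+07, ∠D ≈ 172.77°
∠H = 174.51° − 172.77° = 1.74°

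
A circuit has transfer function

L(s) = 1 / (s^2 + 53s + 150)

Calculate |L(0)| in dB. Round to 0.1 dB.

L(0) = 1 / 150 ≈ 0.0066667
20 log₁₀(0.0066667) ≈ -43.52 dB

-43.5 dB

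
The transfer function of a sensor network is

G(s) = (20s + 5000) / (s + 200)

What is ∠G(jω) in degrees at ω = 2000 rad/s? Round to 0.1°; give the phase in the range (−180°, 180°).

-1.4°

Substitute s = j2000:
Numerator: 20(j2000) + 5000 = 5000 + j40000
Denominator: (j2000) + 200 = 200 + j2000
|N| = √(5000² + 40000²) ≈ 40311, ∠N ≈ 82.87°
|D| = √(200² + 2000²) ≈ 2010, ∠D ≈ 84.29°
∠G = 82.87° − 84.29° = -1.42°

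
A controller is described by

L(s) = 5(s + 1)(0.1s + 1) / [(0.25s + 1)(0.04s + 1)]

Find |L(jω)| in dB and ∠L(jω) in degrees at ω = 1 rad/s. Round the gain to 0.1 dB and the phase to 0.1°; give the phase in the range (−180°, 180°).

At ω = 1 rad/s:
zero (1 + j1·1) = 1 + j1 → |·| ≈ 1.4142, ∠ ≈ 45.00°
zero (1 + j1·0.1) = 1 + j0.1 → |·| ≈ 1.005, ∠ ≈ 5.71°
pole (1 + j1·0.25) = 1 + j0.25 → |·| ≈ 1.0308, ∠ ≈ 14.04°
pole (1 + j1·0.04) = 1 + j0.04 → |·| ≈ 1.0008, ∠ ≈ 2.29°
|L| = 5 · 1.4142 · 1.005 / (1.0308 · 1.0008) ≈ 6.8885
Gain = 20 log₁₀(6.8885) ≈ 16.76 dB
∠L = (45.00° + 5.71°) − (14.04° + 2.29°) = 34.38°

16.8 dB, 34.4°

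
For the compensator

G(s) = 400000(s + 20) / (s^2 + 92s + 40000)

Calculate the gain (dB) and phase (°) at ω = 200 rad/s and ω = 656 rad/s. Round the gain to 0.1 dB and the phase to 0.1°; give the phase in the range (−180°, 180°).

ω = 200: 72.8 dB, -5.7°; ω = 656: 56.5 dB, -83.0°

At s = jω = j200:
zero (s+20): 20 + j200 → |·| = √(20²+200²) = √40400 ≈ 201, ∠ = arctan(200/20) ≈ 84.29°
quadratic: (j200)² + 92·j200 + 40000 = 0 + j18400 → |·| ≈ 18400, ∠ ≈ 90.00°
|G| = 400000 · 201 / 18400 ≈ 4369.6
Gain = 20 log₁₀(4369.6) ≈ 72.81 dB
∠G = 84.29° − 90.00° = -5.71°

At s = jω = j656:
zero (s+20): 20 + j656 → |·| = √(20²+656²) = √430736 ≈ 656.3, ∠ = arctan(656/20) ≈ 88.25°
quadratic: (j656)² + 92·j656 + 40000 = -390336 + j60352 → |·| ≈ 3.9497e+05, ∠ ≈ 171.21°
|G| = 400000 · 656.3 / 3.9497e+05 ≈ 664.66
Gain = 20 log₁₀(664.66) ≈ 56.45 dB
∠G = 88.25° − 171.21° = -82.96°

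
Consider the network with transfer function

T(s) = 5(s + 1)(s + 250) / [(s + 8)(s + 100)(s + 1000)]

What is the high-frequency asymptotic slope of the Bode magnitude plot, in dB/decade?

Each pole contributes −20 dB/decade at high frequency; each zero contributes +20 dB/decade.
Net: 2 zero(s) − 3 pole(s) → -20 dB/decade.

-20 dB/decade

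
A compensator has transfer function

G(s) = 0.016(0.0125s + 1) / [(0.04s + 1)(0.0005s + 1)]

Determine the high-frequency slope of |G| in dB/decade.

-20 dB/decade

Each pole contributes −20 dB/decade at high frequency; each zero contributes +20 dB/decade.
Net: 1 zero(s) − 2 pole(s) → -20 dB/decade.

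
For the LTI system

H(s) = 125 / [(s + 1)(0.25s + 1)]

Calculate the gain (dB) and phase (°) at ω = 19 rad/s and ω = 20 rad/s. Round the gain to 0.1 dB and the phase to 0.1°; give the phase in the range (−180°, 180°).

ω = 19: 2.6 dB, -165.1°; ω = 20: 1.8 dB, -165.8°

At ω = 19 rad/s:
pole (1 + j19·1) = 1 + j19 → |·| ≈ 19.026, ∠ ≈ 86.99°
pole (1 + j19·0.25) = 1 + j4.75 → |·| ≈ 4.8541, ∠ ≈ 78.11°
|H| = 125 · 1 / (19.026 · 4.8541) ≈ 1.3535
Gain = 20 log₁₀(1.3535) ≈ 2.63 dB
∠H = (0°) − (86.99° + 78.11°) = -165.10°

At ω = 20 rad/s:
pole (1 + j20·1) = 1 + j20 → |·| ≈ 20.025, ∠ ≈ 87.14°
pole (1 + j20·0.25) = 1 + j5 → |·| ≈ 5.099, ∠ ≈ 78.69°
|H| = 125 · 1 / (20.025 · 5.099) ≈ 1.2242
Gain = 20 log₁₀(1.2242) ≈ 1.76 dB
∠H = (0°) − (87.14° + 78.69°) = -165.83°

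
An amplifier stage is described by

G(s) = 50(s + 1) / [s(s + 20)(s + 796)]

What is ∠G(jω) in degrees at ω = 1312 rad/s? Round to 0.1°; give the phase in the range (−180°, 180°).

At s = jω = j1312:
zero (s+1): 1 + j1312 → |·| = √(1²+1312²) = √1721345 ≈ 1312, ∠ = arctan(1312/1) ≈ 89.96°
pole (s+20): 20 + j1312 → |·| = √(20²+1312²) = √1721744 ≈ 1312.2, ∠ = arctan(1312/20) ≈ 89.13°
pole (s+796): 796 + j1312 → |·| = √(796²+1312²) = √2354960 ≈ 1534.6, ∠ = arctan(1312/796) ≈ 58.75°
pole at origin: |s| = 1312, ∠ = 90.00° (in denominator)
∠G = 89.96° − 237.88° = -147.92°

-147.9°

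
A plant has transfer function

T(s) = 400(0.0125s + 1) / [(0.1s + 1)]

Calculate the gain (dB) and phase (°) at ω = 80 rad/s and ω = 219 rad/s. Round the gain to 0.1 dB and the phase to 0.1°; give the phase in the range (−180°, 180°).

At ω = 80 rad/s:
zero (1 + j80·0.0125) = 1 + j1 → |·| ≈ 1.4142, ∠ ≈ 45.00°
pole (1 + j80·0.1) = 1 + j8 → |·| ≈ 8.0623, ∠ ≈ 82.87°
|T| = 400 · 1.4142 / (8.0623) ≈ 70.164
Gain = 20 log₁₀(70.164) ≈ 36.92 dB
∠T = (45.00°) − (82.87°) = -37.87°

At ω = 219 rad/s:
zero (1 + j219·0.0125) = 1 + j2.7375 → |·| ≈ 2.9144, ∠ ≈ 69.93°
pole (1 + j219·0.1) = 1 + j21.9 → |·| ≈ 21.923, ∠ ≈ 87.39°
|T| = 400 · 2.9144 / (21.923) ≈ 53.175
Gain = 20 log₁₀(53.175) ≈ 34.51 dB
∠T = (69.93°) − (87.39°) = -17.46°

ω = 80: 36.9 dB, -37.9°; ω = 219: 34.5 dB, -17.5°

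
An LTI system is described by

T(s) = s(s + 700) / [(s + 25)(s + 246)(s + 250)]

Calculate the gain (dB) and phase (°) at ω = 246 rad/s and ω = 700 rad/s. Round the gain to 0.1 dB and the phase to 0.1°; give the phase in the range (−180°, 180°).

At s = jω = j246:
zero (s+700): 700 + j246 → |·| = √(700²+246²) = √550516 ≈ 741.97, ∠ = arctan(246/700) ≈ 19.36°
zero at origin: s = j246 → |·| = 246, ∠ = 90.00°
pole (s+25): 25 + j246 → |·| = √(25²+246²) = √61141 ≈ 247.27, ∠ = arctan(246/25) ≈ 84.20°
pole (s+246): 246 + j246 → |·| = √(246²+246²) = √121032 ≈ 347.9, ∠ = arctan(246/246) ≈ 45.00°
pole (s+250): 250 + j246 → |·| = √(250²+246²) = √123016 ≈ 350.74, ∠ = arctan(246/250) ≈ 44.54°
|T| = 1 · 1.8252e+05 / 3.0172e+07 ≈ 0.0060493
Gain = 20 log₁₀(0.0060493) ≈ -44.37 dB
∠T = 109.36° − 173.74° = -64.38°

At s = jω = j700:
zero (s+700): 700 + j700 → |·| = √(700²+700²) = √980000 ≈ 989.95, ∠ = arctan(700/700) ≈ 45.00°
zero at origin: s = j700 → |·| = 700, ∠ = 90.00°
pole (s+25): 25 + j700 → |·| = √(25²+700²) = √490625 ≈ 700.45, ∠ = arctan(700/25) ≈ 87.95°
pole (s+246): 246 + j700 → |·| = √(246²+700²) = √550516 ≈ 741.97, ∠ = arctan(700/246) ≈ 70.64°
pole (s+250): 250 + j700 → |·| = √(250²+700²) = √552500 ≈ 743.3, ∠ = arctan(700/250) ≈ 70.35°
|T| = 1 · 6.9296e+05 / 3.863e+08 ≈ 0.0017938
Gain = 20 log₁₀(0.0017938) ≈ -54.92 dB
∠T = 135.00° − 228.94° = -93.94°

ω = 246: -44.4 dB, -64.4°; ω = 700: -54.9 dB, -93.9°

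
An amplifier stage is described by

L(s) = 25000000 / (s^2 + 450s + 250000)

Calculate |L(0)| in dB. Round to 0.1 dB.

L(0) = 25000000 / 250000 = 100
20 log₁₀(100) ≈ 40.00 dB

40.0 dB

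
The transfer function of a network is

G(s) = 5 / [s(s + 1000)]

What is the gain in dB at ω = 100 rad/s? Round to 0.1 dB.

-86.1 dB

At s = jω = j100:
pole (s+1000): 1000 + j100 → |·| = √(1000²+100²) = √1010000 ≈ 1005, ∠ = arctan(100/1000) ≈ 5.71°
pole at origin: |s| = 100, ∠ = 90.00° (in denominator)
|G| = 5 / 1.005e+05 ≈ 4.9751e-05
Gain = 20 log₁₀(4.9751e-05) ≈ -86.06 dB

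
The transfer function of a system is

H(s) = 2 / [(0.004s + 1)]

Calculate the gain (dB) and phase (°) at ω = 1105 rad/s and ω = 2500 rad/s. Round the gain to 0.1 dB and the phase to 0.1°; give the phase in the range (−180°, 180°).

At ω = 1105 rad/s:
pole (1 + j1105·0.004) = 1 + j4.42 → |·| ≈ 4.5317, ∠ ≈ 77.25°
|H| = 2 · 1 / (4.5317) ≈ 0.44134
Gain = 20 log₁₀(0.44134) ≈ -7.10 dB
∠H = (0°) − (77.25°) = -77.25°

At ω = 2500 rad/s:
pole (1 + j2500·0.004) = 1 + j10 → |·| ≈ 10.05, ∠ ≈ 84.29°
|H| = 2 · 1 / (10.05) ≈ 0.199
Gain = 20 log₁₀(0.199) ≈ -14.02 dB
∠H = (0°) − (84.29°) = -84.29°

ω = 1105: -7.1 dB, -77.3°; ω = 2500: -14.0 dB, -84.3°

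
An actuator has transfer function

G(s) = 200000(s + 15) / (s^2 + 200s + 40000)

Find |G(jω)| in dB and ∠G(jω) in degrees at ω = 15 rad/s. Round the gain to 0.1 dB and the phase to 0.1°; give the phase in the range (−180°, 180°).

At s = jω = j15:
zero (s+15): 15 + j15 → |·| = √(15²+15²) = √450 ≈ 21.213, ∠ = arctan(15/15) ≈ 45.00°
quadratic: (j15)² + 200·j15 + 40000 = 39775 + j3000 → |·| ≈ 39888, ∠ ≈ 4.31°
|G| = 200000 · 21.213 / 39888 ≈ 106.36
Gain = 20 log₁₀(106.36) ≈ 40.54 dB
∠G = 45.00° − 4.31° = 40.69°

40.5 dB, 40.7°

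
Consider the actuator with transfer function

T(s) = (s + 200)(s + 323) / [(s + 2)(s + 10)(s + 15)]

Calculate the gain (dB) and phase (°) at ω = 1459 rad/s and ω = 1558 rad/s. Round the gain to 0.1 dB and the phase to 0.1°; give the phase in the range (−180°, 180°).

At s = jω = j1459:
zero (s+200): 200 + j1459 → |·| = √(200²+1459²) = √2168681 ≈ 1472.6, ∠ = arctan(1459/200) ≈ 82.19°
zero (s+323): 323 + j1459 → |·| = √(323²+1459²) = √2233010 ≈ 1494.3, ∠ = arctan(1459/323) ≈ 77.52°
pole (s+2): 2 + j1459 → |·| = √(2²+1459²) = √2128685 ≈ 1459, ∠ = arctan(1459/2) ≈ 89.92°
pole (s+10): 10 + j1459 → |·| = √(10²+1459²) = √2128781 ≈ 1459, ∠ = arctan(1459/10) ≈ 89.61°
pole (s+15): 15 + j1459 → |·| = √(15²+1459²) = √2128906 ≈ 1459.1, ∠ = arctan(1459/15) ≈ 89.41°
|T| = 1 · 2.2005e+06 / 3.106e+09 ≈ 0.00070847
Gain = 20 log₁₀(0.00070847) ≈ -62.99 dB
∠T = 159.71° − 268.94° = -109.23°

At s = jω = j1558:
zero (s+200): 200 + j1558 → |·| = √(200²+1558²) = √2467364 ≈ 1570.8, ∠ = arctan(1558/200) ≈ 82.68°
zero (s+323): 323 + j1558 → |·| = √(323²+1558²) = √2531693 ≈ 1591.1, ∠ = arctan(1558/323) ≈ 78.29°
pole (s+2): 2 + j1558 → |·| = √(2²+1558²) = √2427368 ≈ 1558, ∠ = arctan(1558/2) ≈ 89.93°
pole (s+10): 10 + j1558 → |·| = √(10²+1558²) = √2427464 ≈ 1558, ∠ = arctan(1558/10) ≈ 89.63°
pole (s+15): 15 + j1558 → |·| = √(15²+1558²) = √2427589 ≈ 1558.1, ∠ = arctan(1558/15) ≈ 89.45°
|T| = 1 · 2.4993e+06 / 3.7821e+09 ≈ 0.00066082
Gain = 20 log₁₀(0.00066082) ≈ -63.60 dB
∠T = 160.97° − 269.01° = -108.04°

ω = 1459: -63.0 dB, -109.2°; ω = 1558: -63.6 dB, -108.0°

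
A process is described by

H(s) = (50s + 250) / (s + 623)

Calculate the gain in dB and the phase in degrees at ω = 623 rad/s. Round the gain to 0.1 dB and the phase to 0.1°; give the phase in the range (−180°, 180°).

31.0 dB, 44.5°

Substitute s = j623:
Numerator: 50(j623) + 250 = 250 + j31150
Denominator: (j623) + 623 = 623 + j623
|N| = √(250² + 31150²) ≈ 31151, ∠N ≈ 89.54°
|D| = √(623² + 623²) ≈ 881.06, ∠D ≈ 45.00°
|H| = 31151 / 881.06 ≈ 35.356
Gain = 20 log₁₀(35.356) ≈ 30.97 dB
∠H = 89.54° − 45.00° = 44.54°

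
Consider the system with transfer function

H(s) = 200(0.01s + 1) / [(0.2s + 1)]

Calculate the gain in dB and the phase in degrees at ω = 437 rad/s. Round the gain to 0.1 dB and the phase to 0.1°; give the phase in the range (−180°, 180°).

20.2 dB, -12.2°

At ω = 437 rad/s:
zero (1 + j437·0.01) = 1 + j4.37 → |·| ≈ 4.483, ∠ ≈ 77.11°
pole (1 + j437·0.2) = 1 + j87.4 → |·| ≈ 87.406, ∠ ≈ 89.34°
|H| = 200 · 4.483 / (87.406) ≈ 10.258
Gain = 20 log₁₀(10.258) ≈ 20.22 dB
∠H = (77.11°) − (89.34°) = -12.23°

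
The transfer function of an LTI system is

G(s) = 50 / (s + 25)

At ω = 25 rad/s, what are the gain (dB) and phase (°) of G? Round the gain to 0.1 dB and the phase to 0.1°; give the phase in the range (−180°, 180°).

At s = jω = j25:
pole (s+25): 25 + j25 → |·| = √(25²+25²) = √1250 ≈ 35.355, ∠ = arctan(25/25) ≈ 45.00°
|G| = 50 / 35.355 ≈ 1.4142
Gain = 20 log₁₀(1.4142) ≈ 3.01 dB
∠G = 0.00° − 45.00° = -45.00°

3.0 dB, -45.0°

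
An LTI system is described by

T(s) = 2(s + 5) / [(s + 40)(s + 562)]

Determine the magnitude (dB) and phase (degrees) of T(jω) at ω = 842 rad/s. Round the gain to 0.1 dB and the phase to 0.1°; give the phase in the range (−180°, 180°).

At s = jω = j842:
zero (s+5): 5 + j842 → |·| = √(5²+842²) = √708989 ≈ 842.01, ∠ = arctan(842/5) ≈ 89.66°
pole (s+40): 40 + j842 → |·| = √(40²+842²) = √710564 ≈ 842.95, ∠ = arctan(842/40) ≈ 87.28°
pole (s+562): 562 + j842 → |·| = √(562²+842²) = √1024808 ≈ 1012.3, ∠ = arctan(842/562) ≈ 56.28°
|T| = 2 · 842.01 / 8.5332e+05 ≈ 0.0019735
Gain = 20 log₁₀(0.0019735) ≈ -54.10 dB
∠T = 89.66° − 143.56° = -53.90°

-54.1 dB, -53.9°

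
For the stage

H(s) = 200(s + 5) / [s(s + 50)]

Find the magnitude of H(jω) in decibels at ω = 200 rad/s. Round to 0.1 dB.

-0.3 dB

At s = jω = j200:
zero (s+5): 5 + j200 → |·| = √(5²+200²) = √40025 ≈ 200.06, ∠ = arctan(200/5) ≈ 88.57°
pole (s+50): 50 + j200 → |·| = √(50²+200²) = √42500 ≈ 206.16, ∠ = arctan(200/50) ≈ 75.96°
pole at origin: |s| = 200, ∠ = 90.00° (in denominator)
|H| = 200 · 200.06 / 41232 ≈ 0.97041
Gain = 20 log₁₀(0.97041) ≈ -0.26 dB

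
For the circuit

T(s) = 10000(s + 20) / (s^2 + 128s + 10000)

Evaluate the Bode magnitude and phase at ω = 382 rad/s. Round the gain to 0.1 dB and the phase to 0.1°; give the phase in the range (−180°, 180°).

28.5 dB, -73.2°

At s = jω = j382:
zero (s+20): 20 + j382 → |·| = √(20²+382²) = √146324 ≈ 382.52, ∠ = arctan(382/20) ≈ 87.00°
quadratic: (j382)² + 128·j382 + 10000 = -135924 + j48896 → |·| ≈ 1.4445e+05, ∠ ≈ 160.21°
|T| = 10000 · 382.52 / 1.4445e+05 ≈ 26.481
Gain = 20 log₁₀(26.481) ≈ 28.46 dB
∠T = 87.00° − 160.21° = -73.21°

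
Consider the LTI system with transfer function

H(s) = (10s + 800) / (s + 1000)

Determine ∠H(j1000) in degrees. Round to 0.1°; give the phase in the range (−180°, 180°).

Substitute s = j1000:
Numerator: 10(j1000) + 800 = 800 + j10000
Denominator: (j1000) + 1000 = 1000 + j1000
|N| = √(800² + 10000²) ≈ 10032, ∠N ≈ 85.43°
|D| = √(1000² + 1000²) ≈ 1414.2, ∠D ≈ 45.00°
∠H = 85.43° − 45.00° = 40.43°

40.4°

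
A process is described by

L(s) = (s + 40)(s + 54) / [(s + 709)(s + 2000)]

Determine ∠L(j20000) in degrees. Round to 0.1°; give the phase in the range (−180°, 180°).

7.5°

At s = jω = j20000:
zero (s+40): 40 + j20000 → |·| = √(40²+20000²) = √400001600 ≈ 20000, ∠ = arctan(20000/40) ≈ 89.89°
zero (s+54): 54 + j20000 → |·| = √(54²+20000²) = √400002916 ≈ 20000, ∠ = arctan(20000/54) ≈ 89.85°
pole (s+709): 709 + j20000 → |·| = √(709²+20000²) = √400502681 ≈ 20013, ∠ = arctan(20000/709) ≈ 87.97°
pole (s+2000): 2000 + j20000 → |·| = √(2000²+20000²) = √404000000 ≈ 20100, ∠ = arctan(20000/2000) ≈ 84.29°
∠L = 179.74° − 172.26° = 7.48°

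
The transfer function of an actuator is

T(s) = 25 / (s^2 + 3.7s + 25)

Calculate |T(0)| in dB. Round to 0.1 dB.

T(0) = 25 / 25 = 1
20 log₁₀(1) ≈ 0.00 dB

0.0 dB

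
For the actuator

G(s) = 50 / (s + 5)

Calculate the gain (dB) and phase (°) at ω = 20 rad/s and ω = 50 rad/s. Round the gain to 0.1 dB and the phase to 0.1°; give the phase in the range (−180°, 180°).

ω = 20: 7.7 dB, -76.0°; ω = 50: -0.0 dB, -84.3°

Substitute s = j20:
Numerator: 50 = 50 + j0
Denominator: (j20) + 5 = 5 + j20
|N| = √(50² + 0²) ≈ 50, ∠N ≈ 0.00°
|D| = √(5² + 20²) ≈ 20.616, ∠D ≈ 75.96°
|G| = 50 / 20.616 ≈ 2.4253
Gain = 20 log₁₀(2.4253) ≈ 7.70 dB
∠G = 0.00° − 75.96° = -75.96°

Substitute s = j50:
Numerator: 50 = 50 + j0
Denominator: (j50) + 5 = 5 + j50
|N| = √(50² + 0²) ≈ 50, ∠N ≈ 0.00°
|D| = √(5² + 50²) ≈ 50.249, ∠D ≈ 84.29°
|G| = 50 / 50.249 ≈ 0.99504
Gain = 20 log₁₀(0.99504) ≈ -0.04 dB
∠G = 0.00° − 84.29° = -84.29°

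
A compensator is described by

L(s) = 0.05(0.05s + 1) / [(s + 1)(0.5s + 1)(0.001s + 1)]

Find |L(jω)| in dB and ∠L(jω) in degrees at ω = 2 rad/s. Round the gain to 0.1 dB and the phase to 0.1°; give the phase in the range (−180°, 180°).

-36.0 dB, -102.8°

At ω = 2 rad/s:
zero (1 + j2·0.05) = 1 + j0.1 → |·| ≈ 1.005, ∠ ≈ 5.71°
pole (1 + j2·1) = 1 + j2 → |·| ≈ 2.2361, ∠ ≈ 63.43°
pole (1 + j2·0.5) = 1 + j1 → |·| ≈ 1.4142, ∠ ≈ 45.00°
pole (1 + j2·0.001) = 1 + j0.002 → |·| ≈ 1, ∠ ≈ 0.11°
|L| = 0.05 · 1.005 / (2.2361 · 1.4142 · 1) ≈ 0.01589
Gain = 20 log₁₀(0.01589) ≈ -35.98 dB
∠L = (5.71°) − (63.43° + 45.00° + 0.11°) = -102.83°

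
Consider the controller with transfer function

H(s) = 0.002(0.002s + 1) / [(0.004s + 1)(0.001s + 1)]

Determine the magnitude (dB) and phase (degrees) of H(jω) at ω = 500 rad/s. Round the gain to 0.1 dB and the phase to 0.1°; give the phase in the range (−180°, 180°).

-58.9 dB, -45.0°

At ω = 500 rad/s:
zero (1 + j500·0.002) = 1 + j1 → |·| ≈ 1.4142, ∠ ≈ 45.00°
pole (1 + j500·0.004) = 1 + j2 → |·| ≈ 2.2361, ∠ ≈ 63.43°
pole (1 + j500·0.001) = 1 + j0.5 → |·| ≈ 1.118, ∠ ≈ 26.57°
|H| = 0.002 · 1.4142 / (2.2361 · 1.118) ≈ 0.0011314
Gain = 20 log₁₀(0.0011314) ≈ -58.93 dB
∠H = (45.00°) − (63.43° + 26.57°) = -45.00°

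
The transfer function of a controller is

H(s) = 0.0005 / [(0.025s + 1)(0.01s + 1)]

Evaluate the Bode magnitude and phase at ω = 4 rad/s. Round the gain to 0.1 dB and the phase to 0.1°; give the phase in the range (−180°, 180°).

At ω = 4 rad/s:
pole (1 + j4·0.025) = 1 + j0.1 → |·| ≈ 1.005, ∠ ≈ 5.71°
pole (1 + j4·0.01) = 1 + j0.04 → |·| ≈ 1.0008, ∠ ≈ 2.29°
|H| = 0.0005 · 1 / (1.005 · 1.0008) ≈ 0.00049711
Gain = 20 log₁₀(0.00049711) ≈ -66.07 dB
∠H = (0°) − (5.71° + 2.29°) = -8.00°

-66.1 dB, -8.0°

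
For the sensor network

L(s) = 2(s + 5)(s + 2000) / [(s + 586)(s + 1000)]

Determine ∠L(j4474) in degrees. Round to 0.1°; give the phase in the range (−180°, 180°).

At s = jω = j4474:
zero (s+5): 5 + j4474 → |·| = √(5²+4474²) = √20016701 ≈ 4474, ∠ = arctan(4474/5) ≈ 89.94°
zero (s+2000): 2000 + j4474 → |·| = √(2000²+4474²) = √24016676 ≈ 4900.7, ∠ = arctan(4474/2000) ≈ 65.91°
pole (s+586): 586 + j4474 → |·| = √(586²+4474²) = √20360072 ≈ 4512.2, ∠ = arctan(4474/586) ≈ 82.54°
pole (s+1000): 1000 + j4474 → |·| = √(1000²+4474²) = √21016676 ≈ 4584.4, ∠ = arctan(4474/1000) ≈ 77.40°
∠L = 155.85° − 159.94° = -4.09°

-4.1°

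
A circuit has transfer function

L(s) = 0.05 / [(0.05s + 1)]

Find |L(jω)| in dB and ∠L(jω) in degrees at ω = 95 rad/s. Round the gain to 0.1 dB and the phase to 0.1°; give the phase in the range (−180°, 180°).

At ω = 95 rad/s:
pole (1 + j95·0.05) = 1 + j4.75 → |·| ≈ 4.8541, ∠ ≈ 78.11°
|L| = 0.05 · 1 / (4.8541) ≈ 0.010301
Gain = 20 log₁₀(0.010301) ≈ -39.74 dB
∠L = (0°) − (78.11°) = -78.11°

-39.7 dB, -78.1°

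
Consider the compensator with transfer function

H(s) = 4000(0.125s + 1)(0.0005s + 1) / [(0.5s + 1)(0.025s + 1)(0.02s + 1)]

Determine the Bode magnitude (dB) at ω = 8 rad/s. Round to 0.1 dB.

62.5 dB

At ω = 8 rad/s:
zero (1 + j8·0.125) = 1 + j1 → |·| ≈ 1.4142, ∠ ≈ 45.00°
zero (1 + j8·0.0005) = 1 + j0.004 → |·| ≈ 1, ∠ ≈ 0.23°
pole (1 + j8·0.5) = 1 + j4 → |·| ≈ 4.1231, ∠ ≈ 75.96°
pole (1 + j8·0.025) = 1 + j0.2 → |·| ≈ 1.0198, ∠ ≈ 11.31°
pole (1 + j8·0.02) = 1 + j0.16 → |·| ≈ 1.0127, ∠ ≈ 9.09°
|H| = 4000 · 1.4142 · 1 / (4.1231 · 1.0198 · 1.0127) ≈ 1328.5
Gain = 20 log₁₀(1328.5) ≈ 62.47 dB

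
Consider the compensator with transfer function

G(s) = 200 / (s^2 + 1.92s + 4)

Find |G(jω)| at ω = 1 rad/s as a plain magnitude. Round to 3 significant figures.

At s = jω = j1:
quadratic: (j1)² + 1.92·j1 + 4 = 3 + j1.92 → |·| ≈ 3.5618, ∠ ≈ 32.62°
|G| = 200 / 3.5618 ≈ 56.151

56.2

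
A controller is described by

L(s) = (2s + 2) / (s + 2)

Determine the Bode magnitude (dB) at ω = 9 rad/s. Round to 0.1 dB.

5.9 dB

Substitute s = j9:
Numerator: 2(j9) + 2 = 2 + j18
Denominator: (j9) + 2 = 2 + j9
|N| = √(2² + 18²) ≈ 18.111, ∠N ≈ 83.66°
|D| = √(2² + 9²) ≈ 9.2195, ∠D ≈ 77.47°
|L| = 18.111 / 9.2195 ≈ 1.9644
Gain = 20 log₁₀(1.9644) ≈ 5.86 dB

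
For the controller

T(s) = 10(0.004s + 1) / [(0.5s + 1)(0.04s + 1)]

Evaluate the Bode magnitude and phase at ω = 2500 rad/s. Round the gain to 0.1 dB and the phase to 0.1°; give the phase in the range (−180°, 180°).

-61.9 dB, -95.1°

At ω = 2500 rad/s:
zero (1 + j2500·0.004) = 1 + j10 → |·| ≈ 10.05, ∠ ≈ 84.29°
pole (1 + j2500·0.5) = 1 + j1250 → |·| ≈ 1250, ∠ ≈ 89.95°
pole (1 + j2500·0.04) = 1 + j100 → |·| ≈ 100, ∠ ≈ 89.43°
|T| = 10 · 10.05 / (1250 · 100) ≈ 0.000804
Gain = 20 log₁₀(0.000804) ≈ -61.89 dB
∠T = (84.29°) − (89.95° + 89.43°) = -95.09°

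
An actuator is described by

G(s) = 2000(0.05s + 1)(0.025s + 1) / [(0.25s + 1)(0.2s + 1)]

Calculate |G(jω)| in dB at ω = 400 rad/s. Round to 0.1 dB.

34.0 dB

At ω = 400 rad/s:
zero (1 + j400·0.05) = 1 + j20 → |·| ≈ 20.025, ∠ ≈ 87.14°
zero (1 + j400·0.025) = 1 + j10 → |·| ≈ 10.05, ∠ ≈ 84.29°
pole (1 + j400·0.25) = 1 + j100 → |·| ≈ 100, ∠ ≈ 89.43°
pole (1 + j400·0.2) = 1 + j80 → |·| ≈ 80.006, ∠ ≈ 89.28°
|G| = 2000 · 20.025 · 10.05 / (100 · 80.006) ≈ 50.309
Gain = 20 log₁₀(50.309) ≈ 34.03 dB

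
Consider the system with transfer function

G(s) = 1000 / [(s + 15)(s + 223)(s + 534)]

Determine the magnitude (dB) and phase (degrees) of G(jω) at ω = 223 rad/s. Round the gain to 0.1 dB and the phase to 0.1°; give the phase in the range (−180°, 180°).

At s = jω = j223:
pole (s+15): 15 + j223 → |·| = √(15²+223²) = √49954 ≈ 223.5, ∠ = arctan(223/15) ≈ 86.15°
pole (s+223): 223 + j223 → |·| = √(223²+223²) = √99458 ≈ 315.37, ∠ = arctan(223/223) ≈ 45.00°
pole (s+534): 534 + j223 → |·| = √(534²+223²) = √334885 ≈ 578.69, ∠ = arctan(223/534) ≈ 22.67°
|G| = 1000 / 4.0789e+07 ≈ 2.4516e-05
Gain = 20 log₁₀(2.4516e-05) ≈ -92.21 dB
∠G = 0.00° − 153.82° = -153.82°

-92.2 dB, -153.8°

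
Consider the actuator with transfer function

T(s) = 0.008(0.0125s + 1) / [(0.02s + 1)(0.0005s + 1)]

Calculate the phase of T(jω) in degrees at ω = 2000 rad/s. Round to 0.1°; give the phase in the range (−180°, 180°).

-45.9°

At ω = 2000 rad/s:
zero (1 + j2000·0.0125) = 1 + j25 → |·| ≈ 25.02, ∠ ≈ 87.71°
pole (1 + j2000·0.02) = 1 + j40 → |·| ≈ 40.012, ∠ ≈ 88.57°
pole (1 + j2000·0.0005) = 1 + j1 → |·| ≈ 1.4142, ∠ ≈ 45.00°
∠T = (87.71°) − (88.57° + 45.00°) = -45.86°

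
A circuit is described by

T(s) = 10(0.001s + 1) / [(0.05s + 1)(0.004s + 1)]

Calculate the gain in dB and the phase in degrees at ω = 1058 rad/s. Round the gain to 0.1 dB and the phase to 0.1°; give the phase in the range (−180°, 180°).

-24.0 dB, -119.0°

At ω = 1058 rad/s:
zero (1 + j1058·0.001) = 1 + j1.058 → |·| ≈ 1.4558, ∠ ≈ 46.61°
pole (1 + j1058·0.05) = 1 + j52.9 → |·| ≈ 52.909, ∠ ≈ 88.92°
pole (1 + j1058·0.004) = 1 + j4.232 → |·| ≈ 4.3485, ∠ ≈ 76.71°
|T| = 10 · 1.4558 / (52.909 · 4.3485) ≈ 0.063275
Gain = 20 log₁₀(0.063275) ≈ -23.98 dB
∠T = (46.61°) − (88.92° + 76.71°) = -119.02°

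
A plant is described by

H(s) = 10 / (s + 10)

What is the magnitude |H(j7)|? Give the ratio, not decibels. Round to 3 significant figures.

0.819

At s = jω = j7:
pole (s+10): 10 + j7 → |·| = √(10²+7²) = √149 ≈ 12.207, ∠ = arctan(7/10) ≈ 34.99°
|H| = 10 / 12.207 ≈ 0.8192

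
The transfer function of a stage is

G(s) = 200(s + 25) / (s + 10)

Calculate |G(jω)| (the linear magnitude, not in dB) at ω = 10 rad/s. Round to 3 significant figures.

381

At s = jω = j10:
zero (s+25): 25 + j10 → |·| = √(25²+10²) = √725 ≈ 26.926, ∠ = arctan(10/25) ≈ 21.80°
pole (s+10): 10 + j10 → |·| = √(10²+10²) = √200 ≈ 14.142, ∠ = arctan(10/10) ≈ 45.00°
|G| = 200 · 26.926 / 14.142 ≈ 380.79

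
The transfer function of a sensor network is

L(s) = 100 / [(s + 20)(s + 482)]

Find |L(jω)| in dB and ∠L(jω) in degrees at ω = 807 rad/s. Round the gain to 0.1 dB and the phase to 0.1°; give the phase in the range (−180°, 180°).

At s = jω = j807:
pole (s+20): 20 + j807 → |·| = √(20²+807²) = √651649 ≈ 807.25, ∠ = arctan(807/20) ≈ 88.58°
pole (s+482): 482 + j807 → |·| = √(482²+807²) = √883573 ≈ 939.99, ∠ = arctan(807/482) ≈ 59.15°
|L| = 100 / 7.5881e+05 ≈ 0.00013179
Gain = 20 log₁₀(0.00013179) ≈ -77.60 dB
∠L = 0.00° − 147.73° = -147.73°

-77.6 dB, -147.7°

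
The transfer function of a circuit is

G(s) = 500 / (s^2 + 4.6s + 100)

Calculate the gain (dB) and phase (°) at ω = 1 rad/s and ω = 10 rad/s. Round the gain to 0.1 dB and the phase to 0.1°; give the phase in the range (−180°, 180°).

At s = jω = j1:
quadratic: (j1)² + 4.6·j1 + 100 = 99 + j4.6 → |·| ≈ 99.107, ∠ ≈ 2.66°
|G| = 500 / 99.107 ≈ 5.0451
Gain = 20 log₁₀(5.0451) ≈ 14.06 dB
∠G = 0.00° − 2.66° = -2.66°

At s = jω = j10:
quadratic: (j10)² + 4.6·j10 + 100 = 0 + j46 → |·| ≈ 46, ∠ ≈ 90.00°
|G| = 500 / 46 ≈ 10.87
Gain = 20 log₁₀(10.87) ≈ 20.72 dB
∠G = 0.00° − 90.00° = -90.00°

ω = 1: 14.1 dB, -2.7°; ω = 10: 20.7 dB, -90.0°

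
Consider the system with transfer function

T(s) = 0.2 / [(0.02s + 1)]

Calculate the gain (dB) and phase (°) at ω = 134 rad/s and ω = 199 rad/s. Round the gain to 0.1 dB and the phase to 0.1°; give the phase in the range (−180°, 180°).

ω = 134: -23.1 dB, -69.5°; ω = 199: -26.2 dB, -75.9°

At ω = 134 rad/s:
pole (1 + j134·0.02) = 1 + j2.68 → |·| ≈ 2.8605, ∠ ≈ 69.54°
|T| = 0.2 · 1 / (2.8605) ≈ 0.069918
Gain = 20 log₁₀(0.069918) ≈ -23.11 dB
∠T = (0°) − (69.54°) = -69.54°

At ω = 199 rad/s:
pole (1 + j199·0.02) = 1 + j3.98 → |·| ≈ 4.1037, ∠ ≈ 75.90°
|T| = 0.2 · 1 / (4.1037) ≈ 0.048737
Gain = 20 log₁₀(0.048737) ≈ -26.24 dB
∠T = (0°) − (75.90°) = -75.90°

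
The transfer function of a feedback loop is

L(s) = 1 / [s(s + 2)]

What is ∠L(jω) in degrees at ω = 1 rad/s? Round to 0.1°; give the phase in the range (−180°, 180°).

-116.6°

At s = jω = j1:
pole (s+2): 2 + j1 → |·| = √(2²+1²) = √5 ≈ 2.2361, ∠ = arctan(1/2) ≈ 26.57°
pole at origin: |s| = 1, ∠ = 90.00° (in denominator)
∠L = 0.00° − 116.57° = -116.57°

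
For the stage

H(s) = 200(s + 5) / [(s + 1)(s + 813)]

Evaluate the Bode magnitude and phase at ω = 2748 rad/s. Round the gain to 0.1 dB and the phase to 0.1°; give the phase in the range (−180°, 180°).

-23.1 dB, -73.6°

At s = jω = j2748:
zero (s+5): 5 + j2748 → |·| = √(5²+2748²) = √7551529 ≈ 2748, ∠ = arctan(2748/5) ≈ 89.90°
pole (s+1): 1 + j2748 → |·| = √(1²+2748²) = √7551505 ≈ 2748, ∠ = arctan(2748/1) ≈ 89.98°
pole (s+813): 813 + j2748 → |·| = √(813²+2748²) = √8212473 ≈ 2865.7, ∠ = arctan(2748/813) ≈ 73.52°
|H| = 200 · 2748 / 7.8749e+06 ≈ 0.069791
Gain = 20 log₁₀(0.069791) ≈ -23.12 dB
∠H = 89.90° − 163.50° = -73.60°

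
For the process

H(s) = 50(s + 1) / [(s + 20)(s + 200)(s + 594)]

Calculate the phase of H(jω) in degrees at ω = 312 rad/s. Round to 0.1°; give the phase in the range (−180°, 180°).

-81.6°

At s = jω = j312:
zero (s+1): 1 + j312 → |·| = √(1²+312²) = √97345 ≈ 312, ∠ = arctan(312/1) ≈ 89.82°
pole (s+20): 20 + j312 → |·| = √(20²+312²) = √97744 ≈ 312.64, ∠ = arctan(312/20) ≈ 86.33°
pole (s+200): 200 + j312 → |·| = √(200²+312²) = √137344 ≈ 370.6, ∠ = arctan(312/200) ≈ 57.34°
pole (s+594): 594 + j312 → |·| = √(594²+312²) = √450180 ≈ 670.95, ∠ = arctan(312/594) ≈ 27.71°
∠H = 89.82° − 171.38° = -81.56°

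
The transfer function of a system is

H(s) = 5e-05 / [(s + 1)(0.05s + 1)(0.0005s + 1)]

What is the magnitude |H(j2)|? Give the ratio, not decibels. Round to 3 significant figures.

2.22e-05

At ω = 2 rad/s:
pole (1 + j2·1) = 1 + j2 → |·| ≈ 2.2361, ∠ ≈ 63.43°
pole (1 + j2·0.05) = 1 + j0.1 → |·| ≈ 1.005, ∠ ≈ 5.71°
pole (1 + j2·0.0005) = 1 + j0.001 → |·| ≈ 1, ∠ ≈ 0.06°
|H| = 5e-05 · 1 / (2.2361 · 1.005 · 1) ≈ 2.2249e-05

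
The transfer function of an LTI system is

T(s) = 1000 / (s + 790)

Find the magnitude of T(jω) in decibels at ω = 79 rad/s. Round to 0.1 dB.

At s = jω = j79:
pole (s+790): 790 + j79 → |·| = √(790²+79²) = √630341 ≈ 793.94, ∠ = arctan(79/790) ≈ 5.71°
|T| = 1000 / 793.94 ≈ 1.2595
Gain = 20 log₁₀(1.2595) ≈ 2.00 dB

2.0 dB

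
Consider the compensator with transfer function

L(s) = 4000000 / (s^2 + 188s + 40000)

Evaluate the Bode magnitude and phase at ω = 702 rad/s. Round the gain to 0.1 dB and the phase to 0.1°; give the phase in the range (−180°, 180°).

18.6 dB, -163.8°

At s = jω = j702:
quadratic: (j702)² + 188·j702 + 40000 = -452804 + j131976 → |·| ≈ 4.7165e+05, ∠ ≈ 163.75°
|L| = 4000000 / 4.7165e+05 ≈ 8.4809
Gain = 20 log₁₀(8.4809) ≈ 18.57 dB
∠L = 0.00° − 163.75° = -163.75°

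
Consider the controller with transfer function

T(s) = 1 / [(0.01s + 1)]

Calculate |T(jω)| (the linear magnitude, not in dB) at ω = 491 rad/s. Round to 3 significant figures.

At ω = 491 rad/s:
pole (1 + j491·0.01) = 1 + j4.91 → |·| ≈ 5.0108, ∠ ≈ 78.49°
|T| = 1 · 1 / (5.0108) ≈ 0.19957

0.200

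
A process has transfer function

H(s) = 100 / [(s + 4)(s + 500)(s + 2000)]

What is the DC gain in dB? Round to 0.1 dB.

H(0) = 100 / (4·500·2000) = 2.5e-05
20 log₁₀(2.5e-05) ≈ -92.04 dB

-92.0 dB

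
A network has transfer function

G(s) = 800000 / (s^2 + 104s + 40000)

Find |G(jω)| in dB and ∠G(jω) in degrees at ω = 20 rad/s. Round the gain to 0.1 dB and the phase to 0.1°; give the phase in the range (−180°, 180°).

26.1 dB, -3.0°

At s = jω = j20:
quadratic: (j20)² + 104·j20 + 40000 = 39600 + j2080 → |·| ≈ 39655, ∠ ≈ 3.01°
|G| = 800000 / 39655 ≈ 20.174
Gain = 20 log₁₀(20.174) ≈ 26.10 dB
∠G = 0.00° − 3.01° = -3.01°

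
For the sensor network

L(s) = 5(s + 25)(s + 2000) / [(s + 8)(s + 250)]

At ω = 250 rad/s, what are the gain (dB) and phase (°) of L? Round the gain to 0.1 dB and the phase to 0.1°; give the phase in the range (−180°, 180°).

At s = jω = j250:
zero (s+25): 25 + j250 → |·| = √(25²+250²) = √63125 ≈ 251.25, ∠ = arctan(250/25) ≈ 84.29°
zero (s+2000): 2000 + j250 → |·| = √(2000²+250²) = √4062500 ≈ 2015.6, ∠ = arctan(250/2000) ≈ 7.13°
pole (s+8): 8 + j250 → |·| = √(8²+250²) = √62564 ≈ 250.13, ∠ = arctan(250/8) ≈ 88.17°
pole (s+250): 250 + j250 → |·| = √(250²+250²) = √125000 ≈ 353.55, ∠ = arctan(250/250) ≈ 45.00°
|L| = 5 · 5.0642e+05 / 88433 ≈ 28.633
Gain = 20 log₁₀(28.633) ≈ 29.14 dB
∠L = 91.42° − 133.17° = -41.75°

29.1 dB, -41.8°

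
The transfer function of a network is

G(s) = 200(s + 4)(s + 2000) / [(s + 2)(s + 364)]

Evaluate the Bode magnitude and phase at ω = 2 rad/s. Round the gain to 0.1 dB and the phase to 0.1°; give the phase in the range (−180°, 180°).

At s = jω = j2:
zero (s+4): 4 + j2 → |·| = √(4²+2²) = √20 ≈ 4.4721, ∠ = arctan(2/4) ≈ 26.57°
zero (s+2000): 2000 + j2 → |·| = √(2000²+2²) = √4000004 ≈ 2000, ∠ = arctan(2/2000) ≈ 0.06°
pole (s+2): 2 + j2 → |·| = √(2²+2²) = √8 ≈ 2.8284, ∠ = arctan(2/2) ≈ 45.00°
pole (s+364): 364 + j2 → |·| = √(364²+2²) = √132500 ≈ 364.01, ∠ = arctan(2/364) ≈ 0.31°
|G| = 200 · 8944.2 / 1029.6 ≈ 1737.4
Gain = 20 log₁₀(1737.4) ≈ 64.80 dB
∠G = 26.63° − 45.31° = -18.68°

64.8 dB, -18.7°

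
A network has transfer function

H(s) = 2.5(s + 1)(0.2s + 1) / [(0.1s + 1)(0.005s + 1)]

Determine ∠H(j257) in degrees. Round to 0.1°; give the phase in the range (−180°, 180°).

At ω = 257 rad/s:
zero (1 + j257·1) = 1 + j257 → |·| ≈ 257, ∠ ≈ 89.78°
zero (1 + j257·0.2) = 1 + j51.4 → |·| ≈ 51.41, ∠ ≈ 88.89°
pole (1 + j257·0.1) = 1 + j25.7 → |·| ≈ 25.719, ∠ ≈ 87.77°
pole (1 + j257·0.005) = 1 + j1.285 → |·| ≈ 1.6283, ∠ ≈ 52.11°
∠H = (89.78° + 88.89°) − (87.77° + 52.11°) = 38.79°

38.8°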